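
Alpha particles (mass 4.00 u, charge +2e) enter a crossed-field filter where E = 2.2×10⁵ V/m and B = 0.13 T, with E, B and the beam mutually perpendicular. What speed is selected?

For undeflected motion the electric and magnetic forces balance: qE = qvB.
v = E/B = 2.2×10⁵/0.13 = 1.7×10⁶ m/s.

v = 1.7×10⁶ m/s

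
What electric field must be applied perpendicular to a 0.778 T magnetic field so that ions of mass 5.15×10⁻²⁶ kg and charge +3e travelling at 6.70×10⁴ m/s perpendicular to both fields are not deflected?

For straight-line motion qE = qvB, so E = vB.
E = 6.70×10⁴ × 0.778 = 5.21×10⁴ V/m.

E = 5.21×10⁴ V/m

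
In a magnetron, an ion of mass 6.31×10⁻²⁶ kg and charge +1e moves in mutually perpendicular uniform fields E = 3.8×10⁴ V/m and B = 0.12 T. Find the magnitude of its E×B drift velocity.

The E×B drift speed is v_d = E/B.
v_d = 3.8×10⁴/0.12 = 3.2×10⁵ m/s.

v_d ≈ 3.2×10⁵ m/s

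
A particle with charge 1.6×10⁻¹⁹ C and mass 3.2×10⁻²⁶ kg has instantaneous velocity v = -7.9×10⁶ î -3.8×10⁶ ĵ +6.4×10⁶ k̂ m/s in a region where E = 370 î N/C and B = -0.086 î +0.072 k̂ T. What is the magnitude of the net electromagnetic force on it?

v×B = (-2.74×10⁵, 1.84×10⁴, -3.27×10⁵) N/C.
E + v×B = (-2.73×10⁵, 1.84×10⁴, -3.27×10⁵) N/C.
F = q(E + v×B) = (1.6×10⁻¹⁹ C)·(-2.73×10⁵, 1.84×10⁴, -3.27×10⁵) = (-4.37×10⁻¹⁴, 2.94×10⁻¹⁵, -5.23×10⁻¹⁴) N.
|F| = 6.82×10⁻¹⁴ N.

|F| ≈ 6.82×10⁻¹⁴ N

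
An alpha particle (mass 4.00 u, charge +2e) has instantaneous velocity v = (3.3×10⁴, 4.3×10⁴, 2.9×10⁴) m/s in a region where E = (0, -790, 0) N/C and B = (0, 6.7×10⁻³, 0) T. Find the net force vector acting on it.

v×B = (-194, 0, 221) N/C.
E + v×B = (-194, -790, 221) N/C.
F = q(E + v×B) = (3.204×10⁻¹⁹ C)·(-194, -790, 221) = (-6.23×10⁻¹⁷, -2.53×10⁻¹⁶, 7.08×10⁻¹⁷) N.

F ≈ (-6.23×10⁻¹⁷, -2.53×10⁻¹⁶, 7.08×10⁻¹⁷) N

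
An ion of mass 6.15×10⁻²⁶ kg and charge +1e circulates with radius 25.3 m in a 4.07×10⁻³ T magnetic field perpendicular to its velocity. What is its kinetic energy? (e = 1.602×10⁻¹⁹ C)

v = |q|Br/m, then KE = ½mv² = (qBr)²/(2m).
v = (1.602×10⁻¹⁹)(4.07×10⁻³)(25.3)/6.15×10⁻²⁶ ≈ 2.682×10⁵ m/s.
KE = ½(6.15×10⁻²⁶)(2.682×10⁵)² ≈ 2.21×10⁻¹⁵ J = 1.38×10⁴ eV.

KE ≈ 1.38×10⁴ eV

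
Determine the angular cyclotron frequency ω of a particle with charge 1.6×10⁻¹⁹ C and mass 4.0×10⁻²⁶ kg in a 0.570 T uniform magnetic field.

ω ≈ 2.28×10⁶ rad/s

ω = |q|B/m.
ω = (1.6×10⁻¹⁹)(0.570)/4.0×10⁻²⁶ ≈ 2.28×10⁶ rad/s.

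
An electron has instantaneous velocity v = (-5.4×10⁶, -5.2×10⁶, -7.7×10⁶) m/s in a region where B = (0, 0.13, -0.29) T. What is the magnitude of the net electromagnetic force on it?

|F| ≈ 4.87×10⁻¹³ N

v×B = (2.51×10⁶, -1.57×10⁶, -7.02×10⁵) N/C.
F = q v×B = (−1.602×10⁻¹⁹ C)·(2.51×10⁶, -1.57×10⁶, -7.02×10⁵) = (-4.02×10⁻¹³, 2.51×10⁻¹³, 1.12×10⁻¹³) N.
|F| = 4.87×10⁻¹³ N.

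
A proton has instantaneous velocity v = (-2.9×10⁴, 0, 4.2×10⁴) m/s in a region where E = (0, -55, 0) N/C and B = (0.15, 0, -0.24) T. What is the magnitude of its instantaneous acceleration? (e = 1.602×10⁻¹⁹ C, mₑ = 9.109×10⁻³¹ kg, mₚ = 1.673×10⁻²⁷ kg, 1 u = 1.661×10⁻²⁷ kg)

|a| ≈ 6.85×10¹⁰ m/s²

v×B = (0, -660, 0) N/C.
E + v×B = (0, -715, 0) N/C.
F = q(E + v×B) = (1.602×10⁻¹⁹ C)·(0, -715, 0) = (0, -1.15×10⁻¹⁶, 0) N.
|a| = |F|/m = 1.145×10⁻¹⁶/1.673×10⁻²⁷ ≈ 6.85×10¹⁰ m/s².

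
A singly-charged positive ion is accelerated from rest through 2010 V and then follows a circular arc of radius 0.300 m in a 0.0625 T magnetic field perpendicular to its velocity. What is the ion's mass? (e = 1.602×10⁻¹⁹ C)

Combine |q|V = ½mv² and r = mv/(|q|B): eliminate v to get m = qB²r²/(2V).
m = (1.602×10⁻¹⁹)(0.0625)²(0.300)²/(2·2010) ≈ 1.40×10⁻²⁶ kg.

m ≈ 1.40×10⁻²⁶ kg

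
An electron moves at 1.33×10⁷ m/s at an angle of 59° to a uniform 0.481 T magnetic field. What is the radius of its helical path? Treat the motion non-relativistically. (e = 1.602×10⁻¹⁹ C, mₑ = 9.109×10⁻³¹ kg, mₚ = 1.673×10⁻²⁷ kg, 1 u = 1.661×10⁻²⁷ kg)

v⊥ = v sinθ = 1.33×10⁷·sin59° ≈ 1.140×10⁷ m/s.
r = m v⊥/(|q|B) = (9.109×10⁻³¹)(1.140×10⁷)/((1.602×10⁻¹⁹)(0.481)) ≈ 1.35×10⁻⁴ m.

r ≈ 1.35×10⁻⁴ m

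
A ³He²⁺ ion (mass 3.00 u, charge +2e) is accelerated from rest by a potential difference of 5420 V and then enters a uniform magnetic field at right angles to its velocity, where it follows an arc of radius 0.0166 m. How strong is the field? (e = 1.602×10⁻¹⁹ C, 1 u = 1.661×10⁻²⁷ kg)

v = √(2|q|V/m) = √(2·3.204×10⁻¹⁹·5420/4.983×10⁻²⁷) ≈ 8.349×10⁵ m/s.
B = mv/(|q|r) = (4.983×10⁻²⁷)(8.349×10⁵)/((3.204×10⁻¹⁹)(0.0166)) ≈ 0.782 T.

B ≈ 0.782 T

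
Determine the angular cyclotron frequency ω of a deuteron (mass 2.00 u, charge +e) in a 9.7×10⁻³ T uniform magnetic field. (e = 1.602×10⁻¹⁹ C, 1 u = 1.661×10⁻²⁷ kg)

ω = |q|B/m.
ω = (1.602×10⁻¹⁹)(9.7×10⁻³)/3.322×10⁻²⁷ ≈ 4.7×10⁵ rad/s.

ω ≈ 4.7×10⁵ rad/s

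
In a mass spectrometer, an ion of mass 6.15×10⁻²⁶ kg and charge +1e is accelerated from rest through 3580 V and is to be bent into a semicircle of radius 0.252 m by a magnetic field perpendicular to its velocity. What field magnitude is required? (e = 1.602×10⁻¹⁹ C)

B ≈ 0.208 T

v = √(2|q|V/m) = √(2·1.602×10⁻¹⁹·3580/6.15×10⁻²⁶) ≈ 1.366×10⁵ m/s.
B = mv/(|q|r) = (6.15×10⁻²⁶)(1.366×10⁵)/((1.602×10⁻¹⁹)(0.252)) ≈ 0.208 T.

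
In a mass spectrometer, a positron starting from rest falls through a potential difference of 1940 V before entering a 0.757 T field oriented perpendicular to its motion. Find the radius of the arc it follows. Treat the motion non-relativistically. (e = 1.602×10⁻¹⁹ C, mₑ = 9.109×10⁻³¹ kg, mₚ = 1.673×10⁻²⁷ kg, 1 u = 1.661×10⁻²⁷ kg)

Acceleration: |q|V = ½mv² ⇒ v = √(2|q|V/m) = √(2·1.602×10⁻¹⁹·1940/9.109×10⁻³¹) ≈ 2.612×10⁷ m/s.
In the field: r = mv/(|q|B) = (9.109×10⁻³¹)(2.612×10⁷)/((1.602×10⁻¹⁹)(0.757)) ≈ 1.96×10⁻⁴ m.

r ≈ 1.96×10⁻⁴ m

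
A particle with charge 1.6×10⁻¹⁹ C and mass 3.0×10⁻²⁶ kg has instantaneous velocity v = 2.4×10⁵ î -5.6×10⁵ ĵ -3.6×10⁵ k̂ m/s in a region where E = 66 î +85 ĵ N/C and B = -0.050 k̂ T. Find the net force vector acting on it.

v×B = (2.80×10⁴, 1.20×10⁴, 0) N/C.
E + v×B = (2.81×10⁴, 1.21×10⁴, 0) N/C.
F = q(E + v×B) = (1.6×10⁻¹⁹ C)·(2.81×10⁴, 1.21×10⁴, 0) = (4.49×10⁻¹⁵, 1.93×10⁻¹⁵, 0) N.

F ≈ (4.49×10⁻¹⁵, 1.93×10⁻¹⁵, 0) N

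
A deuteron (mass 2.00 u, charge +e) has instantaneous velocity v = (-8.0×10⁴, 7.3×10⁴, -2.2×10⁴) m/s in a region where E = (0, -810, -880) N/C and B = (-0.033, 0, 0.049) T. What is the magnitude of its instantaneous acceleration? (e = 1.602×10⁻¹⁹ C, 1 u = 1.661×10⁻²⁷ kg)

|a| ≈ 2.63×10¹¹ m/s²

v×B = (3580, 4650, 2410) N/C.
E + v×B = (3580, 3840, 1530) N/C.
F = q(E + v×B) = (1.602×10⁻¹⁹ C)·(3580, 3840, 1530) = (5.73×10⁻¹⁶, 6.15×10⁻¹⁶, 2.45×10⁻¹⁶) N.
|a| = |F|/m = 8.752×10⁻¹⁶/3.322×10⁻²⁷ ≈ 2.63×10¹¹ m/s².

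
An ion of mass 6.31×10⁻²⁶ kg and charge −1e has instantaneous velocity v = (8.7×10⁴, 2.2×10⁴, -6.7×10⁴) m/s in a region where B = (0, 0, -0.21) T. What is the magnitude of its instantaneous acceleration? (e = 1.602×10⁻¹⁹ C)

|a| ≈ 4.78×10¹⁰ m/s²

v×B = (-4620, 1.83×10⁴, 0) N/C.
F = q v×B = (−1.602×10⁻¹⁹ C)·(-4620, 1.83×10⁴, 0) = (7.40×10⁻¹⁶, -2.93×10⁻¹⁵, 0) N.
|a| = |F|/m = 3.019×10⁻¹⁵/6.31×10⁻²⁶ ≈ 4.78×10¹⁰ m/s².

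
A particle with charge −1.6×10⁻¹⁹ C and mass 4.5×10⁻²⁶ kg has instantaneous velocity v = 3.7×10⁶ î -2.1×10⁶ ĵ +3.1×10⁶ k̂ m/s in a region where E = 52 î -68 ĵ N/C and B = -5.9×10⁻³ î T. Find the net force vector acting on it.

F ≈ (-8.32×10⁻¹⁸, 2.94×10⁻¹⁵, 1.98×10⁻¹⁵) N

v×B = (0, -1.83×10⁴, -1.24×10⁴) N/C.
E + v×B = (52.0, -1.84×10⁴, -1.24×10⁴) N/C.
F = q(E + v×B) = (−1.6×10⁻¹⁹ C)·(52.0, -1.84×10⁴, -1.24×10⁴) = (-8.32×10⁻¹⁸, 2.94×10⁻¹⁵, 1.98×10⁻¹⁵) N.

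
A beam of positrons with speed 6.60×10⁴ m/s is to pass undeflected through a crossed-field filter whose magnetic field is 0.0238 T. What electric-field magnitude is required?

For straight-line motion qE = qvB, so E = vB.
E = 6.60×10⁴ × 0.0238 = 1570 V/m.

E = 1570 V/m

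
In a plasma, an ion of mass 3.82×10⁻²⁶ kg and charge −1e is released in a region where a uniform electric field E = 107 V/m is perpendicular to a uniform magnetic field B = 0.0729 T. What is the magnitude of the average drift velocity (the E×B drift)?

v_d ≈ 1470 m/s

The steady drift has the magnetic force balancing the electric force, so v_d = E/B.
v_d = 107/0.0729 = 1470 m/s.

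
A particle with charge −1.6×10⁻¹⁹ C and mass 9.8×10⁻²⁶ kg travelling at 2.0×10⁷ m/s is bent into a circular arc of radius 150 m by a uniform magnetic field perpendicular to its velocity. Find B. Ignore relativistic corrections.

From |q|vB = mv²/r, B = mv/(|q|r).
B = (9.8×10⁻²⁶)(2.0×10⁷)/((1.6×10⁻¹⁹)(150)) ≈ 0.082 T.

B ≈ 0.082 T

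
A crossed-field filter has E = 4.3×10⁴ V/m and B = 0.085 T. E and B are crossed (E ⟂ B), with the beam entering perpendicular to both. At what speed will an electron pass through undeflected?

v = 5.1×10⁵ m/s

Zero net Lorentz force requires |qE| = |q v×B|, i.e. E = vB.
v = E/B = 4.3×10⁴/0.085 = 5.1×10⁵ m/s.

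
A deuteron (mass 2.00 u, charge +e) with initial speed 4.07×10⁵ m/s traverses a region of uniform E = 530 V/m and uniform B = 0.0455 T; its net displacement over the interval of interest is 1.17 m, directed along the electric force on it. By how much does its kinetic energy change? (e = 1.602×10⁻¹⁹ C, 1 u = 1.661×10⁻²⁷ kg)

ΔKE ≈ 9.93×10⁻¹⁷ J

The magnetic force is always ⟂ v and does no work; only the electric force changes KE.
ΔKE = F_E · d = |q|E d = (1.602×10⁻¹⁹)(530)(1.17) ≈ 9.93×10⁻¹⁷ J.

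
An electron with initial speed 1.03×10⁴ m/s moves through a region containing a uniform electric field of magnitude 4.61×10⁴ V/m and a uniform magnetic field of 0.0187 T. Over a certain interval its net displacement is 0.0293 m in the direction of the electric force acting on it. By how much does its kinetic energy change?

The magnetic force is always ⟂ v and does no work; only the electric force changes KE.
ΔKE = F_E · d = |q|E d = (1.602×10⁻¹⁹)(4.61×10⁴)(0.0293) ≈ 2.16×10⁻¹⁶ J.

ΔKE ≈ 2.16×10⁻¹⁶ J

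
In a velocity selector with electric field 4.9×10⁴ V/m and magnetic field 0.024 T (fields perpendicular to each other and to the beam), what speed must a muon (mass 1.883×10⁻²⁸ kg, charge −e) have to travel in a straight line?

v = 2.0×10⁶ m/s

For undeflected motion the electric and magnetic forces balance: qE = qvB.
v = E/B = 4.9×10⁴/0.024 = 2.0×10⁶ m/s.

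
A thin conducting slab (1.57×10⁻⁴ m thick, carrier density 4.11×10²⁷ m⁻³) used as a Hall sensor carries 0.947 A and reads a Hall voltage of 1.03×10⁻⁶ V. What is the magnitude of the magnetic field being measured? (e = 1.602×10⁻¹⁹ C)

B ≈ 0.112 T

From V_H = IB/(n e t), B = V_H n e t / I.
B = (1.03×10⁻⁶)(4.11×10²⁷)(1.602×10⁻¹⁹)(1.57×10⁻⁴)/0.947 ≈ 0.112 T.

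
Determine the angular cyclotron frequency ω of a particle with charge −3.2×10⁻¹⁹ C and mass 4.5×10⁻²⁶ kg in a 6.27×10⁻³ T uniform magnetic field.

ω = |q|B/m.
ω = (3.2×10⁻¹⁹)(6.27×10⁻³)/4.5×10⁻²⁶ ≈ 4.46×10⁴ rad/s.

ω ≈ 4.46×10⁴ rad/s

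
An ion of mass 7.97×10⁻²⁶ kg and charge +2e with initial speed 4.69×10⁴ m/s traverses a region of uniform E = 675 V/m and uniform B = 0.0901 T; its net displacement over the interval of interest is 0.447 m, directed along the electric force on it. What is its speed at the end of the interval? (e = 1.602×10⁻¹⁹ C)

B does no work; ΔKE = |q|E d.
½mv_f² = ½mv₀² + |q|Ed = ½(7.97×10⁻²⁶)(4.69×10⁴)² + (3.204×10⁻¹⁹)(675)(0.447) ≈ 8.765×10⁻¹⁷ J + 9.667×10⁻¹⁷ J ≈ 1.843×10⁻¹⁶ J.
v_f = √(2·1.843×10⁻¹⁶/7.97×10⁻²⁶) ≈ 6.80×10⁴ m/s.

v_f ≈ 6.80×10⁴ m/s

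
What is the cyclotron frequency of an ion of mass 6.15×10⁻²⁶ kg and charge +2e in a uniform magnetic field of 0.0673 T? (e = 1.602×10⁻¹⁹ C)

f = |q|B/(2πm).
f = (3.204×10⁻¹⁹)(0.0673)/(2π·6.15×10⁻²⁶) ≈ 5.58×10⁴ Hz.

f ≈ 5.58×10⁴ Hz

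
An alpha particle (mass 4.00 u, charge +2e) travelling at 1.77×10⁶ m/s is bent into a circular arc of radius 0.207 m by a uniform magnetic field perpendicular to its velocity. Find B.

From |q|vB = mv²/r, B = mv/(|q|r).
B = (6.644×10⁻²⁷)(1.77×10⁶)/((3.204×10⁻¹⁹)(0.207)) ≈ 0.177 T.

B ≈ 0.177 T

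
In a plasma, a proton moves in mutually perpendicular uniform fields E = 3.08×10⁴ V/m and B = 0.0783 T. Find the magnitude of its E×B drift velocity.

v_d ≈ 3.93×10⁵ m/s

In crossed fields the guiding centre drifts at v_d = |E×B|/B² = E/B, independent of charge and mass.
v_d = 3.08×10⁴/0.0783 = 3.93×10⁵ m/s.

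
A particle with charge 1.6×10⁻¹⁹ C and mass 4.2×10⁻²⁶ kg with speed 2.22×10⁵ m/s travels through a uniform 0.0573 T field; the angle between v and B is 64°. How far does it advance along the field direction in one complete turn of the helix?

p ≈ 2.80 m

v∥ = v cosθ = 2.22×10⁵·cos64° ≈ 9.732×10⁴ m/s.
T = 2πm/(|q|B) = 2π(4.2×10⁻²⁶)/((1.6×10⁻¹⁹)(0.0573)) ≈ 2.878×10⁻⁵ s.
pitch = v∥ T = (9.732×10⁴)(2.878×10⁻⁵) ≈ 2.80 m.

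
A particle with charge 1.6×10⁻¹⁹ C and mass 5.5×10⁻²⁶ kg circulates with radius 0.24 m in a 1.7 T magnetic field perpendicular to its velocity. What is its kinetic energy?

v = |q|Br/m, then KE = ½mv² = (qBr)²/(2m).
v = (1.6×10⁻¹⁹)(1.7)(0.24)/5.5×10⁻²⁶ ≈ 1.187×10⁶ m/s.
KE = ½(5.5×10⁻²⁶)(1.187×10⁶)² ≈ 3.9×10⁻¹⁴ J = 2.4×10⁵ eV.

KE ≈ 2.4×10⁵ eV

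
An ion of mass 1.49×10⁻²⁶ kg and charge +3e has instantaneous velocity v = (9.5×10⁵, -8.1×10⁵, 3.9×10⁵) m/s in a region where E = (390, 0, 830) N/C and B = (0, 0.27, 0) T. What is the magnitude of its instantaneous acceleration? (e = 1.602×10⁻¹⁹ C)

|a| ≈ 8.96×10¹² m/s²

v×B = (-1.05×10⁵, 0, 2.57×10⁵) N/C.
E + v×B = (-1.05×10⁵, 0, 2.57×10⁵) N/C.
F = q(E + v×B) = (4.806×10⁻¹⁹ C)·(-1.05×10⁵, 0, 2.57×10⁵) = (-5.04×10⁻¹⁴, 0, 1.24×10⁻¹³) N.
|a| = |F|/m = 1.336×10⁻¹³/1.49×10⁻²⁶ ≈ 8.96×10¹² m/s².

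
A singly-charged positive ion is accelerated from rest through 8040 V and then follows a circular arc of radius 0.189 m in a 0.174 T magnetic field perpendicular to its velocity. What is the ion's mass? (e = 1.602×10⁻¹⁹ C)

Combine |q|V = ½mv² and r = mv/(|q|B): eliminate v to get m = qB²r²/(2V).
m = (1.602×10⁻¹⁹)(0.174)²(0.189)²/(2·8040) ≈ 1.08×10⁻²⁶ kg.

m ≈ 1.08×10⁻²⁶ kg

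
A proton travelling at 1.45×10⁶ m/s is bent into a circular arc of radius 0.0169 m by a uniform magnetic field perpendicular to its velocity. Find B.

From |q|vB = mv²/r, B = mv/(|q|r).
B = (1.673×10⁻²⁷)(1.45×10⁶)/((1.602×10⁻¹⁹)(0.0169)) ≈ 0.896 T.

B ≈ 0.896 T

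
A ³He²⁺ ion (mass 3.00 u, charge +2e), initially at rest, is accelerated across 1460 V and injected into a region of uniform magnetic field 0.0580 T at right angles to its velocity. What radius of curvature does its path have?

r ≈ 0.116 m

Acceleration: |q|V = ½mv² ⇒ v = √(2|q|V/m) = √(2·3.204×10⁻¹⁹·1460/4.983×10⁻²⁷) ≈ 4.333×10⁵ m/s.
In the field: r = mv/(|q|B) = (4.983×10⁻²⁷)(4.333×10⁵)/((3.204×10⁻¹⁹)(0.0580)) ≈ 0.116 m.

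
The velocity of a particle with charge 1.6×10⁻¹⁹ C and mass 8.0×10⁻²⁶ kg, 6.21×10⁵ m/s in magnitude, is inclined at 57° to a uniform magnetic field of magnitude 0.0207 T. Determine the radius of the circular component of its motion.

r ≈ 12.6 m

v⊥ = v sinθ = 6.21×10⁵·sin57° ≈ 5.208×10⁵ m/s.
r = m v⊥/(|q|B) = (8.0×10⁻²⁶)(5.208×10⁵)/((1.6×10⁻¹⁹)(0.0207)) ≈ 12.6 m.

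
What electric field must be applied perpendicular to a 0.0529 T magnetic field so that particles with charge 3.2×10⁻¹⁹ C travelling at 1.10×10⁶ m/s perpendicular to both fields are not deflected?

E = 5.82×10⁴ V/m

For straight-line motion qE = qvB, so E = vB.
E = 1.10×10⁶ × 0.0529 = 5.82×10⁴ V/m.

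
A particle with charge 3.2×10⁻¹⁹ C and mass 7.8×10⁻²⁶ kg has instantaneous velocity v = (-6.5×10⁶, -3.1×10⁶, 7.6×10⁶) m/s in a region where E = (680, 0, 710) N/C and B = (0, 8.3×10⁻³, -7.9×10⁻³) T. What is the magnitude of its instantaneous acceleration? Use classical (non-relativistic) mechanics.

|a| ≈ 3.41×10¹¹ m/s²

v×B = (-3.86×10⁴, -5.14×10⁴, -5.40×10⁴) N/C.
E + v×B = (-3.79×10⁴, -5.14×10⁴, -5.32×10⁴) N/C.
F = q(E + v×B) = (3.2×10⁻¹⁹ C)·(-3.79×10⁴, -5.14×10⁴, -5.32×10⁴) = (-1.21×10⁻¹⁴, -1.64×10⁻¹⁴, -1.70×10⁻¹⁴) N.
|a| = |F|/m = 2.660×10⁻¹⁴/7.8×10⁻²⁶ ≈ 3.41×10¹¹ m/s².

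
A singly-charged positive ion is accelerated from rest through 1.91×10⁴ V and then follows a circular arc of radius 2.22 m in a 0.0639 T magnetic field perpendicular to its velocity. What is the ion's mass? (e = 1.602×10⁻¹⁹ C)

Combine |q|V = ½mv² and r = mv/(|q|B): eliminate v to get m = qB²r²/(2V).
m = (1.602×10⁻¹⁹)(0.0639)²(2.22)²/(2·1.91×10⁴) ≈ 8.44×10⁻²⁶ kg.

m ≈ 8.44×10⁻²⁶ kg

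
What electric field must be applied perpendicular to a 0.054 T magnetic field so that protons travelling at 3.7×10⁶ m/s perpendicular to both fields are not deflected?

E = 2.0×10⁵ V/m

For straight-line motion qE = qvB, so E = vB.
E = 3.7×10⁶ × 0.054 = 2.0×10⁵ V/m.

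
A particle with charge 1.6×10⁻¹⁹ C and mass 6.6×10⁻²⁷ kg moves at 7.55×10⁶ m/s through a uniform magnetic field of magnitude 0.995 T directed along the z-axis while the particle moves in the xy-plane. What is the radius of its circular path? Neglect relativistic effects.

The magnetic force provides the centripetal force: |q|vB = mv²/r.
r = mv/(|q|B) = (6.6×10⁻²⁷)(7.55×10⁶)/((1.6×10⁻¹⁹)(0.995)) ≈ 0.313 m.

r ≈ 0.313 m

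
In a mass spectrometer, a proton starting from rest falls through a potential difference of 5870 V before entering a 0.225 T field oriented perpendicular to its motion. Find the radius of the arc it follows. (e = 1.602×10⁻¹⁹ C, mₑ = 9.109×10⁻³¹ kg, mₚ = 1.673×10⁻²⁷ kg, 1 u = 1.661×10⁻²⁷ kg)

Acceleration: |q|V = ½mv² ⇒ v = √(2|q|V/m) = √(2·1.602×10⁻¹⁹·5870/1.673×10⁻²⁷) ≈ 1.060×10⁶ m/s.
In the field: r = mv/(|q|B) = (1.673×10⁻²⁷)(1.060×10⁶)/((1.602×10⁻¹⁹)(0.225)) ≈ 0.0492 m.

r ≈ 0.0492 m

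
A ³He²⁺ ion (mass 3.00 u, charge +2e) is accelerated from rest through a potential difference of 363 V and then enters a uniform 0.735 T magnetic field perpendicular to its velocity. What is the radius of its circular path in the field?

r ≈ 4.57×10⁻³ m

Acceleration: |q|V = ½mv² ⇒ v = √(2|q|V/m) = √(2·3.204×10⁻¹⁹·363/4.983×10⁻²⁷) ≈ 2.161×10⁵ m/s.
In the field: r = mv/(|q|B) = (4.983×10⁻²⁷)(2.161×10⁵)/((3.204×10⁻¹⁹)(0.735)) ≈ 4.57×10⁻³ m.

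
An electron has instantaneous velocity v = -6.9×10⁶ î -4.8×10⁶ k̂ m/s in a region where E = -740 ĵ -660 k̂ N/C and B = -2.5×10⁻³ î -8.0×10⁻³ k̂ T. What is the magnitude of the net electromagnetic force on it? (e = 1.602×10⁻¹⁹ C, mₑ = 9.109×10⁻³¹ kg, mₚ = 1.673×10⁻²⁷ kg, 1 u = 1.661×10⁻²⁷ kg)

|F| ≈ 7.04×10⁻¹⁵ N

v×B = (0, -4.32×10⁴, 0) N/C.
E + v×B = (0, -4.39×10⁴, -660) N/C.
F = q(E + v×B) = (−1.602×10⁻¹⁹ C)·(0, -4.39×10⁴, -660) = (0, 7.04×10⁻¹⁵, 1.06×10⁻¹⁶) N.
|F| = 7.04×10⁻¹⁵ N.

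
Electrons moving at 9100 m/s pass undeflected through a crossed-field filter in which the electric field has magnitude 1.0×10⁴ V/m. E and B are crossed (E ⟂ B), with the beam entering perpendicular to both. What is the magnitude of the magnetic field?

Balance of forces in the selector: qE = qvB ⇒ B = E/v.
B = 1.0×10⁴/9100 = 1.1 T.

B = 1.1 T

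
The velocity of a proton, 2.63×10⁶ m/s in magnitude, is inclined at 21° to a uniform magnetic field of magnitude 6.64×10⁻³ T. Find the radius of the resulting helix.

v⊥ = v sinθ = 2.63×10⁶·sin21° ≈ 9.425×10⁵ m/s.
r = m v⊥/(|q|B) = (1.673×10⁻²⁷)(9.425×10⁵)/((1.602×10⁻¹⁹)(6.64×10⁻³)) ≈ 1.48 m.

r ≈ 1.48 m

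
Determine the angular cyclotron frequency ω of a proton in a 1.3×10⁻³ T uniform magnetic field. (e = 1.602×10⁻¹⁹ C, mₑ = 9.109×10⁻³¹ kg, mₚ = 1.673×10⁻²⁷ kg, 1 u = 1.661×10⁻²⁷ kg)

ω ≈ 1.2×10⁵ rad/s

ω = |q|B/m.
ω = (1.602×10⁻¹⁹)(1.3×10⁻³)/1.673×10⁻²⁷ ≈ 1.2×10⁵ rad/s.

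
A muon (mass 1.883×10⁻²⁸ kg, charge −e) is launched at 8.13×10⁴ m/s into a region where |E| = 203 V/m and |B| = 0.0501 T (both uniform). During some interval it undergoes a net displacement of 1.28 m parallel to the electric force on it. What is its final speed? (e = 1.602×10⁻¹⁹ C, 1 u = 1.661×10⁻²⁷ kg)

v_f ≈ 6.70×10⁵ m/s

B does no work; ΔKE = |q|E d.
½mv_f² = ½mv₀² + |q|Ed = ½(1.883×10⁻²⁸)(8.13×10⁴)² + (1.602×10⁻¹⁹)(203)(1.28) ≈ 6.223×10⁻¹⁹ J + 4.163×10⁻¹⁷ J ≈ 4.225×10⁻¹⁷ J.
v_f = √(2·4.225×10⁻¹⁷/1.883×10⁻²⁸) ≈ 6.70×10⁵ m/s.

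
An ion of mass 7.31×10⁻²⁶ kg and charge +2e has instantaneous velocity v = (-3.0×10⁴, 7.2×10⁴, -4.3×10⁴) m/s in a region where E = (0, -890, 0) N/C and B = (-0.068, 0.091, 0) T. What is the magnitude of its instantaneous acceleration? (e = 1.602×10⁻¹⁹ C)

|a| ≈ 2.15×10¹⁰ m/s²

v×B = (3910, 2920, 2170) N/C.
E + v×B = (3910, 2030, 2170) N/C.
F = q(E + v×B) = (3.204×10⁻¹⁹ C)·(3910, 2030, 2170) = (1.25×10⁻¹⁵, 6.52×10⁻¹⁶, 6.94×10⁻¹⁶) N.
|a| = |F|/m = 1.574×10⁻¹⁵/7.31×10⁻²⁶ ≈ 2.15×10¹⁰ m/s².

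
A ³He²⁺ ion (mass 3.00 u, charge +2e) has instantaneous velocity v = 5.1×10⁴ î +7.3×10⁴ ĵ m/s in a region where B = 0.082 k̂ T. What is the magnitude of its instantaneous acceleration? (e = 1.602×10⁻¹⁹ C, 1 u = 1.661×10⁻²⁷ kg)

v×B = (5990, -4180, 0) N/C.
F = q v×B = (3.204×10⁻¹⁹ C)·(5990, -4180, 0) = (1.92×10⁻¹⁵, -1.34×10⁻¹⁵, 0) N.
|a| = |F|/m = 2.340×10⁻¹⁵/4.983×10⁻²⁷ ≈ 4.70×10¹¹ m/s².

|a| ≈ 4.70×10¹¹ m/s²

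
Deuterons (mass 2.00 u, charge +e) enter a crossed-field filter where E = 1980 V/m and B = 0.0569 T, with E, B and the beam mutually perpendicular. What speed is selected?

Straight-line motion ⇒ electric and magnetic forces cancel, so E = vB.
v = E/B = 1980/0.0569 = 3.48×10⁴ m/s.

v = 3.48×10⁴ m/s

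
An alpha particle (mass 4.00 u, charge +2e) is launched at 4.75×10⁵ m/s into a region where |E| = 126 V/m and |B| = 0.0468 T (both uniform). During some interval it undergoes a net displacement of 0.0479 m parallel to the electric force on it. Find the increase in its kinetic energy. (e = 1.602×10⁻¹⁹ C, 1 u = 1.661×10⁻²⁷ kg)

The magnetic force is always ⟂ v and does no work; only the electric force changes KE.
ΔKE = F_E · d = |q|E d = (3.204×10⁻¹⁹)(126)(0.0479) ≈ 1.93×10⁻¹⁸ J.

ΔKE ≈ 1.93×10⁻¹⁸ J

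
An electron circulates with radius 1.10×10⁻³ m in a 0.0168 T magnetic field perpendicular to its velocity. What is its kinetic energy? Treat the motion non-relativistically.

KE ≈ 4.81×10⁻¹⁸ J

v = |q|Br/m, then KE = ½mv² = (qBr)²/(2m).
v = (1.602×10⁻¹⁹)(0.0168)(1.10×10⁻³)/9.109×10⁻³¹ ≈ 3.250×10⁶ m/s.
KE = ½(9.109×10⁻³¹)(3.250×10⁶)² ≈ 4.81×10⁻¹⁸ J.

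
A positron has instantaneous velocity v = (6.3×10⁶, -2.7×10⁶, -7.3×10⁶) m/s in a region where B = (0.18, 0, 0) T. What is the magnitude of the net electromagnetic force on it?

|F| ≈ 2.24×10⁻¹³ N

v×B = (0, -1.31×10⁶, 4.86×10⁵) N/C.
F = q v×B = (1.602×10⁻¹⁹ C)·(0, -1.31×10⁶, 4.86×10⁵) = (0, -2.11×10⁻¹³, 7.79×10⁻¹⁴) N.
|F| = 2.24×10⁻¹³ N.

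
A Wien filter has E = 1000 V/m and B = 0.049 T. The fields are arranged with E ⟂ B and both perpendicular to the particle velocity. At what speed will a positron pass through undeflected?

v = 2.0×10⁴ m/s

Zero net Lorentz force requires |qE| = |q v×B|, i.e. E = vB.
v = E/B = 1000/0.049 = 2.0×10⁴ m/s.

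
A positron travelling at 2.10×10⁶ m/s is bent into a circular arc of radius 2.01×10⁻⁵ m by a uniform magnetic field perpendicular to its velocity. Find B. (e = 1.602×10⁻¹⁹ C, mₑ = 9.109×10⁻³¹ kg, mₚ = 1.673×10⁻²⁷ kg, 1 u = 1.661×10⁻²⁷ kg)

B ≈ 0.594 T

From |q|vB = mv²/r, B = mv/(|q|r).
B = (9.109×10⁻³¹)(2.10×10⁶)/((1.602×10⁻¹⁹)(2.01×10⁻⁵)) ≈ 0.594 T.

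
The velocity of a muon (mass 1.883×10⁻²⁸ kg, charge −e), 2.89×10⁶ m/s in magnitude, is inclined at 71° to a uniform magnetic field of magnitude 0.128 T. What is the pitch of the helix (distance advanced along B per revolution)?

p ≈ 0.0543 m

v∥ = v cosθ = 2.89×10⁶·cos71° ≈ 9.409×10⁵ m/s.
T = 2πm/(|q|B) = 2π(1.883×10⁻²⁸)/((1.602×10⁻¹⁹)(0.128)) ≈ 5.770×10⁻⁸ s.
pitch = v∥ T = (9.409×10⁵)(5.770×10⁻⁸) ≈ 0.0543 m.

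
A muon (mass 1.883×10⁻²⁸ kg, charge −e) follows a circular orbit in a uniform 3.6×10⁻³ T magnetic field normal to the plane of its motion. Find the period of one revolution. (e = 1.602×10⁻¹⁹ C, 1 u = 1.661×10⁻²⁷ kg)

T ≈ 2.1×10⁻⁶ s

The cyclotron period depends only on m, q, B: T = 2πm/(|q|B).
T = 2π(1.883×10⁻²⁸)/((1.602×10⁻¹⁹)(3.6×10⁻³)) ≈ 2.1×10⁻⁶ s.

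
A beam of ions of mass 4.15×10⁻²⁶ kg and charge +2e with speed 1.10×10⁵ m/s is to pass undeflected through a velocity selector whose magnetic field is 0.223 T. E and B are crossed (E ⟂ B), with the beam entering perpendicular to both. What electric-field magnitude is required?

E = 2.45×10⁴ V/m

For straight-line motion qE = qvB, so E = vB.
E = 1.10×10⁵ × 0.223 = 2.45×10⁴ V/m.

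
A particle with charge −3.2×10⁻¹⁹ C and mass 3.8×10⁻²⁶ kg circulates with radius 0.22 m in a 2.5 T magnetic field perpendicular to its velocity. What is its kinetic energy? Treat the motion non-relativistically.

v = |q|Br/m, then KE = ½mv² = (qBr)²/(2m).
v = (3.2×10⁻¹⁹)(2.5)(0.22)/3.8×10⁻²⁶ ≈ 4.632×10⁶ m/s.
KE = ½(3.8×10⁻²⁶)(4.632×10⁶)² ≈ 4.1×10⁻¹³ J.

KE ≈ 4.1×10⁻¹³ J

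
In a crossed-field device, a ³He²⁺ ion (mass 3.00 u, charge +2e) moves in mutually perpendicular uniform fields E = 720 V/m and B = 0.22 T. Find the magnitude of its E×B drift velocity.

In crossed fields the guiding centre drifts at v_d = |E×B|/B² = E/B, independent of charge and mass.
v_d = 720/0.22 = 3300 m/s.

v_d ≈ 3300 m/s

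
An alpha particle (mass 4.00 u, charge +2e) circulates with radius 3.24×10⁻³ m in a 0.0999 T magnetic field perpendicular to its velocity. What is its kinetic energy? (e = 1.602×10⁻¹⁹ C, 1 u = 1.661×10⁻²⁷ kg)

v = |q|Br/m, then KE = ½mv² = (qBr)²/(2m).
v = (3.204×10⁻¹⁹)(0.0999)(3.24×10⁻³)/6.644×10⁻²⁷ ≈ 1.561×10⁴ m/s.
KE = ½(6.644×10⁻²⁷)(1.561×10⁴)² ≈ 8.09×10⁻¹⁹ J.

KE ≈ 8.09×10⁻¹⁹ J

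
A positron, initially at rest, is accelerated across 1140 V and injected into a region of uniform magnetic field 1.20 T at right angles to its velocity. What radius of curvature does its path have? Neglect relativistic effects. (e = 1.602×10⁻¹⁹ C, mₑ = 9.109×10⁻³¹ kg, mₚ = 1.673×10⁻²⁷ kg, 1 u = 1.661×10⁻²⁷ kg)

Acceleration: |q|V = ½mv² ⇒ v = √(2|q|V/m) = √(2·1.602×10⁻¹⁹·1140/9.109×10⁻³¹) ≈ 2.002×10⁷ m/s.
In the field: r = mv/(|q|B) = (9.109×10⁻³¹)(2.002×10⁷)/((1.602×10⁻¹⁹)(1.20)) ≈ 9.49×10⁻⁵ m.

r ≈ 9.49×10⁻⁵ m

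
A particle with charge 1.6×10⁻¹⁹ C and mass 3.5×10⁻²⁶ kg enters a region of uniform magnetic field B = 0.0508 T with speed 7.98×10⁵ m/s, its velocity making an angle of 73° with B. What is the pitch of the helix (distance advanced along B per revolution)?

p ≈ 6.31 m

v∥ = v cosθ = 7.98×10⁵·cos73° ≈ 2.333×10⁵ m/s.
T = 2πm/(|q|B) = 2π(3.5×10⁻²⁶)/((1.6×10⁻¹⁹)(0.0508)) ≈ 2.706×10⁻⁵ s.
pitch = v∥ T = (2.333×10⁵)(2.706×10⁻⁵) ≈ 6.31 m.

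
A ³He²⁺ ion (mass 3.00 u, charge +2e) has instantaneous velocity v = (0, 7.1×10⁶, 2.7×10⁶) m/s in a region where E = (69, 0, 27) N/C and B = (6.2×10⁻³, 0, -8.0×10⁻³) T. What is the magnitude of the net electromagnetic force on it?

v×B = (-5.68×10⁴, 1.67×10⁴, -4.40×10⁴) N/C.
E + v×B = (-5.67×10⁴, 1.67×10⁴, -4.40×10⁴) N/C.
F = q(E + v×B) = (3.204×10⁻¹⁹ C)·(-5.67×10⁴, 1.67×10⁴, -4.40×10⁴) = (-1.82×10⁻¹⁴, 5.36×10⁻¹⁵, -1.41×10⁻¹⁴) N.
|F| = 2.36×10⁻¹⁴ N.

|F| ≈ 2.36×10⁻¹⁴ N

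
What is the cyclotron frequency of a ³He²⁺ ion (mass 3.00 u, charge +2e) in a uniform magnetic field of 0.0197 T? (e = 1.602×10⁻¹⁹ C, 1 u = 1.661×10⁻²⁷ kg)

f = |q|B/(2πm).
f = (3.204×10⁻¹⁹)(0.0197)/(2π·4.983×10⁻²⁷) ≈ 2.02×10⁵ Hz.

f ≈ 2.02×10⁵ Hz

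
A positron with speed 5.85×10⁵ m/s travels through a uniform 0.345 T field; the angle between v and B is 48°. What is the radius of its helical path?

r ≈ 7.17×10⁻⁶ m

v⊥ = v sinθ = 5.85×10⁵·sin48° ≈ 4.347×10⁵ m/s.
r = m v⊥/(|q|B) = (9.109×10⁻³¹)(4.347×10⁵)/((1.602×10⁻¹⁹)(0.345)) ≈ 7.17×10⁻⁶ m.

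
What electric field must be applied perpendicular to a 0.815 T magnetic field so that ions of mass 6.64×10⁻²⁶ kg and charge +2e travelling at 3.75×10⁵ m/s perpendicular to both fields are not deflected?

For straight-line motion qE = qvB, so E = vB.
E = 3.75×10⁵ × 0.815 = 3.06×10⁵ V/m.

E = 3.06×10⁵ V/m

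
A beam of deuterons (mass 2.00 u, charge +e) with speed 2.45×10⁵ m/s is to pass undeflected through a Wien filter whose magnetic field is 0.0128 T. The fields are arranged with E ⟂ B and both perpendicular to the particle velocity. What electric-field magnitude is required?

E = 3140 V/m

For straight-line motion qE = qvB, so E = vB.
E = 2.45×10⁵ × 0.0128 = 3140 V/m.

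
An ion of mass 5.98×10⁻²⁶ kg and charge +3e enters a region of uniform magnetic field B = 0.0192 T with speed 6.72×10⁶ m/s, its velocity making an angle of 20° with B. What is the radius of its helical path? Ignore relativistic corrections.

v⊥ = v sinθ = 6.72×10⁶·sin20° ≈ 2.298×10⁶ m/s.
r = m v⊥/(|q|B) = (5.98×10⁻²⁶)(2.298×10⁶)/((4.806×10⁻¹⁹)(0.0192)) ≈ 14.9 m.

r ≈ 14.9 m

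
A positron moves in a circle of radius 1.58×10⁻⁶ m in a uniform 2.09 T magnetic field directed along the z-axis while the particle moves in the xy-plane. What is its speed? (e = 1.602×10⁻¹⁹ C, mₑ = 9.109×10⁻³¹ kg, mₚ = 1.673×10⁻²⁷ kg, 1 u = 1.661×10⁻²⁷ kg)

v ≈ 5.81×10⁵ m/s

From |q|vB = mv²/r, v = |q|Br/m.
v = (1.602×10⁻¹⁹)(2.09)(1.58×10⁻⁶)/9.109×10⁻³¹ ≈ 5.81×10⁵ m/s.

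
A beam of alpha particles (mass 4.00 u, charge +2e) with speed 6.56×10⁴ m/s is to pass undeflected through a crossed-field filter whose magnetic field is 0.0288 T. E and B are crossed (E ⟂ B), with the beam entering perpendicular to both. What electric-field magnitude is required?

E = 1890 V/m

For straight-line motion qE = qvB, so E = vB.
E = 6.56×10⁴ × 0.0288 = 1890 V/m.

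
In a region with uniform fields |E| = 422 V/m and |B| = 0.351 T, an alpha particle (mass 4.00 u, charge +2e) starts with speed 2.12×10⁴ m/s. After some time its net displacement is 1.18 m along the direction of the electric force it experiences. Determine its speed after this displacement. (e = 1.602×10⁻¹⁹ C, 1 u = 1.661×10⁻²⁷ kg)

v_f ≈ 2.20×10⁵ m/s

B does no work; ΔKE = |q|E d.
½mv_f² = ½mv₀² + |q|Ed = ½(6.644×10⁻²⁷)(2.12×10⁴)² + (3.204×10⁻¹⁹)(422)(1.18) ≈ 1.493×10⁻¹⁸ J + 1.595×10⁻¹⁶ J ≈ 1.610×10⁻¹⁶ J.
v_f = √(2·1.610×10⁻¹⁶/6.644×10⁻²⁷) ≈ 2.20×10⁵ m/s.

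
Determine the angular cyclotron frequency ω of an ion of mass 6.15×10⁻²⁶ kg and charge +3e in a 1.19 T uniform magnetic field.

ω ≈ 9.30×10⁶ rad/s

ω = |q|B/m.
ω = (4.806×10⁻¹⁹)(1.19)/6.15×10⁻²⁶ ≈ 9.30×10⁶ rad/s.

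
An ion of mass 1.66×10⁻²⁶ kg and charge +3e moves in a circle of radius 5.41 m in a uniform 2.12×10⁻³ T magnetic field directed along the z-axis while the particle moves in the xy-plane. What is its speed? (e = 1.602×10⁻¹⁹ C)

From |q|vB = mv²/r, v = |q|Br/m.
v = (4.806×10⁻¹⁹)(2.12×10⁻³)(5.41)/1.66×10⁻²⁶ ≈ 3.32×10⁵ m/s.

v ≈ 3.32×10⁵ m/s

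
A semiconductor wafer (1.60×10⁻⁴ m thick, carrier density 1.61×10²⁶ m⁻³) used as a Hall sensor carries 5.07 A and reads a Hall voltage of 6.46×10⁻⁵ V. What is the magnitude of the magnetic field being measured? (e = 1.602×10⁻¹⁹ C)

B ≈ 0.0526 T

From V_H = IB/(n e t), B = V_H n e t / I.
B = (6.46×10⁻⁵)(1.61×10²⁶)(1.602×10⁻¹⁹)(1.60×10⁻⁴)/5.07 ≈ 0.0526 T.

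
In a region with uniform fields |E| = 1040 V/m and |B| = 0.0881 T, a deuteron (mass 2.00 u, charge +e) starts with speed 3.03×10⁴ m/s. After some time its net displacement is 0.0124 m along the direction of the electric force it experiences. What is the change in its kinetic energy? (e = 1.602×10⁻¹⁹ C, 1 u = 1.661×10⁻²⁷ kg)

ΔKE ≈ 2.07×10⁻¹⁸ J

The magnetic force is always ⟂ v and does no work; only the electric force changes KE.
ΔKE = F_E · d = |q|E d = (1.602×10⁻¹⁹)(1040)(0.0124) ≈ 2.07×10⁻¹⁸ J.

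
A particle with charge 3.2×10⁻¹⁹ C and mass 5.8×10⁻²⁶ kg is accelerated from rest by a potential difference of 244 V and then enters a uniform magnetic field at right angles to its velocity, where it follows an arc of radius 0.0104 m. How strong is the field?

v = √(2|q|V/m) = √(2·3.2×10⁻¹⁹·244/5.8×10⁻²⁶) ≈ 5.189×10⁴ m/s.
B = mv/(|q|r) = (5.8×10⁻²⁶)(5.189×10⁴)/((3.2×10⁻¹⁹)(0.0104)) ≈ 0.904 T.

B ≈ 0.904 T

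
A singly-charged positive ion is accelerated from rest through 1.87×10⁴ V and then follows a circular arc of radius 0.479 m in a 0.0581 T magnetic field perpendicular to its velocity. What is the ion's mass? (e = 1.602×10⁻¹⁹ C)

m ≈ 3.32×10⁻²⁷ kg

Combine |q|V = ½mv² and r = mv/(|q|B): eliminate v to get m = qB²r²/(2V).
m = (1.602×10⁻¹⁹)(0.0581)²(0.479)²/(2·1.87×10⁴) ≈ 3.32×10⁻²⁷ kg.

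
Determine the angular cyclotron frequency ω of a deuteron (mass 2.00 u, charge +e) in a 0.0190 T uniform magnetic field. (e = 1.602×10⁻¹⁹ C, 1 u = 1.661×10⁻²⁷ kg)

ω = |q|B/m.
ω = (1.602×10⁻¹⁹)(0.0190)/3.322×10⁻²⁷ ≈ 9.16×10⁵ rad/s.

ω ≈ 9.16×10⁵ rad/s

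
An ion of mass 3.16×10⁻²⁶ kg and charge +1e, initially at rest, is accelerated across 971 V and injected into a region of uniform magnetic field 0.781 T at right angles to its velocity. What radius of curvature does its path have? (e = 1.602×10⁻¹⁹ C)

r ≈ 0.0251 m

Acceleration: |q|V = ½mv² ⇒ v = √(2|q|V/m) = √(2·1.602×10⁻¹⁹·971/3.16×10⁻²⁶) ≈ 9.922×10⁴ m/s.
In the field: r = mv/(|q|B) = (3.16×10⁻²⁶)(9.922×10⁴)/((1.602×10⁻¹⁹)(0.781)) ≈ 0.0251 m.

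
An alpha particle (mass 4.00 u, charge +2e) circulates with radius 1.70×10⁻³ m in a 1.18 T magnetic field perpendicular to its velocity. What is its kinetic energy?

v = |q|Br/m, then KE = ½mv² = (qBr)²/(2m).
v = (3.204×10⁻¹⁹)(1.18)(1.70×10⁻³)/6.644×10⁻²⁷ ≈ 9.674×10⁴ m/s.
KE = ½(6.644×10⁻²⁷)(9.674×10⁴)² ≈ 3.11×10⁻¹⁷ J.

KE ≈ 3.11×10⁻¹⁷ J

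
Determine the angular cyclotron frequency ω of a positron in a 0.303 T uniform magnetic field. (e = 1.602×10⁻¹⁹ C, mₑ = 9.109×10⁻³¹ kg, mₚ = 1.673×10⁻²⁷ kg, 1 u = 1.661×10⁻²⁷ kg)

ω ≈ 5.33×10¹⁰ rad/s

ω = |q|B/m.
ω = (1.602×10⁻¹⁹)(0.303)/9.109×10⁻³¹ ≈ 5.33×10¹⁰ rad/s.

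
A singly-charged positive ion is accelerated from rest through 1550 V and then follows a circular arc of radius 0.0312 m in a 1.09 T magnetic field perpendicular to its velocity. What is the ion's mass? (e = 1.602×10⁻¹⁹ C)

Combine |q|V = ½mv² and r = mv/(|q|B): eliminate v to get m = qB²r²/(2V).
m = (1.602×10⁻¹⁹)(1.09)²(0.0312)²/(2·1550) ≈ 5.98×10⁻²⁶ kg.

m ≈ 5.98×10⁻²⁶ kg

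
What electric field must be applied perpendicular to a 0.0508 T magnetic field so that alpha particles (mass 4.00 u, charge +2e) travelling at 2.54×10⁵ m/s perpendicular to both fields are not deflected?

E = 1.29×10⁴ V/m

For straight-line motion qE = qvB, so E = vB.
E = 2.54×10⁵ × 0.0508 = 1.29×10⁴ V/m.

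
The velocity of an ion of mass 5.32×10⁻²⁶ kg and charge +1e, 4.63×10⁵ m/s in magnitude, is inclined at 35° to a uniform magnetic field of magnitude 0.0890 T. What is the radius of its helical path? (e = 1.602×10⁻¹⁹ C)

r ≈ 0.991 m

v⊥ = v sinθ = 4.63×10⁵·sin35° ≈ 2.656×10⁵ m/s.
r = m v⊥/(|q|B) = (5.32×10⁻²⁶)(2.656×10⁵)/((1.602×10⁻¹⁹)(0.0890)) ≈ 0.991 m.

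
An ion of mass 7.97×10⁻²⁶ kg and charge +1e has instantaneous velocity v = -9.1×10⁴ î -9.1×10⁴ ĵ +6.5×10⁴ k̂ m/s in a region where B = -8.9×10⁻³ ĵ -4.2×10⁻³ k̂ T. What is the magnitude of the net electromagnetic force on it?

v×B = (961, -382, 810) N/C.
F = q v×B = (1.602×10⁻¹⁹ C)·(961, -382, 810) = (1.54×10⁻¹⁶, -6.12×10⁻¹⁷, 1.30×10⁻¹⁶) N.
|F| = 2.10×10⁻¹⁶ N.

|F| ≈ 2.10×10⁻¹⁶ N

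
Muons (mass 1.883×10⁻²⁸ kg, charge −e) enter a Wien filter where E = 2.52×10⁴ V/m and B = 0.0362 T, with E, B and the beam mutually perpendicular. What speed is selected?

v = 6.96×10⁵ m/s

Zero net Lorentz force requires |qE| = |q v×B|, i.e. E = vB.
v = E/B = 2.52×10⁴/0.0362 = 6.96×10⁵ m/s.
The result is independent of the particle's charge and mass.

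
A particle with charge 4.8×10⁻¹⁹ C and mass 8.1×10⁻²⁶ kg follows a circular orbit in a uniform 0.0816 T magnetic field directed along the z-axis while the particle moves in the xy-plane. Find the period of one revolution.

The cyclotron period depends only on m, q, B: T = 2πm/(|q|B).
T = 2π(8.1×10⁻²⁶)/((4.8×10⁻¹⁹)(0.0816)) ≈ 1.30×10⁻⁵ s.

T ≈ 1.30×10⁻⁵ s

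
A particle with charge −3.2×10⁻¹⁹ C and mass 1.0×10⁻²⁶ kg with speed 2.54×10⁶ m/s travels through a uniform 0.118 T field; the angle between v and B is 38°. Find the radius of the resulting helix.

r ≈ 0.414 m

v⊥ = v sinθ = 2.54×10⁶·sin38° ≈ 1.564×10⁶ m/s.
r = m v⊥/(|q|B) = (1.0×10⁻²⁶)(1.564×10⁶)/((3.2×10⁻¹⁹)(0.118)) ≈ 0.414 m.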